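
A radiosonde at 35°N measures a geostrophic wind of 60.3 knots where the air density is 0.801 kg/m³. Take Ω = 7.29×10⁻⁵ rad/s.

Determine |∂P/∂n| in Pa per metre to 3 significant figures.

2.08×10⁻³ Pa/m

Coriolis parameter at 35°N:
f = 2Ω sin φ = 2 × 7.29×10⁻⁵ × sin 35° = 8.36×10⁻⁵ s⁻¹
Wind speed in SI: 60.3 knots = 31.0 m/s
Geostrophic balance rearranged: |∂P/∂n| = f ρ V_g
|∂P/∂n| = 8.36×10⁻⁵ × 0.801 × 31.0 = 2.08×10⁻³ Pa/m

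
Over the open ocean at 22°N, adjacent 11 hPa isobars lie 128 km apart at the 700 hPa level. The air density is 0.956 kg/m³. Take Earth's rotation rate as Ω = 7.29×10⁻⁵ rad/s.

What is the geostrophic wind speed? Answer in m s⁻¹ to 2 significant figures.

160 m s⁻¹

Coriolis parameter at 22°N:
f = 2Ω sin φ = 2 × 7.29×10⁻⁵ × sin 22° = 5.46×10⁻⁵ s⁻¹
Pressure gradient: |∂P/∂n| = 1100 Pa / 128000 m = 8.59×10⁻³ Pa/m
Geostrophic balance (pressure-gradient force = Coriolis force):
V_g = (1/(fρ)) |∂P/∂n| = 8.59×10⁻³ / (5.46×10⁻⁵ × 0.956) = 165 m/s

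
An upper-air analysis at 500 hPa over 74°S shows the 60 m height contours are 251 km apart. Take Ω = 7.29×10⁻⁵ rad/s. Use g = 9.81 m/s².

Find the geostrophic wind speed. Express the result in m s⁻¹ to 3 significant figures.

16.7 m s⁻¹

Coriolis parameter at 74°S:
f = 2Ω sin φ = 2 × 7.29×10⁻⁵ × sin 74° = 1.40×10⁻⁴ s⁻¹
Height gradient: |∂Z/∂n| = 60 m / 251000 m = 2.39×10⁻⁴
On a pressure surface, geostrophic balance gives V_g = (g/f)|∂Z/∂n|:
V_g = 9.81 × 2.39×10⁻⁴ / 1.40×10⁻⁴ = 16.7 m/s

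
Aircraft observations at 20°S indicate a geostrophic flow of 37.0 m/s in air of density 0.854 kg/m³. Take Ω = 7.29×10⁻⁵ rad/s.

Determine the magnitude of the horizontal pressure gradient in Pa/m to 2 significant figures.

Coriolis parameter at 20°S:
f = 2Ω sin φ = 2 × 7.29×10⁻⁵ × sin 20° = 4.99×10⁻⁵ s⁻¹
Geostrophic balance rearranged: |∂P/∂n| = f ρ V_g
|∂P/∂n| = 4.99×10⁻⁵ × 0.854 × 37.0 = 1.58×10⁻³ Pa/m

1.6×10⁻³ Pa/m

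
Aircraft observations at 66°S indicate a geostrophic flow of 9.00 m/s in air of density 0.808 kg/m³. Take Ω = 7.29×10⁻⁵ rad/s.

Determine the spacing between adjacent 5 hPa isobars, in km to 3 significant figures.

Coriolis parameter at 66°S:
f = 2Ω sin φ = 2 × 7.29×10⁻⁵ × sin 66° = 1.33×10⁻⁴ s⁻¹
Geostrophic balance rearranged: |∂P/∂n| = f ρ V_g
|∂P/∂n| = 1.33×10⁻⁴ × 0.808 × 9.00 = 9.69×10⁻⁴ Pa/m
Isobar spacing: Δn = ΔP/|∂P/∂n| = 500 Pa / 9.69×10⁻⁴ Pa/m = 516212 m ≈ 516 km

516 km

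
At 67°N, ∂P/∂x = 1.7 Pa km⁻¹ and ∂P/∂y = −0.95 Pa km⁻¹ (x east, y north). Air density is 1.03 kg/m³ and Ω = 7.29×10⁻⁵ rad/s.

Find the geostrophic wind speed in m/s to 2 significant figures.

14 m/s

Coriolis parameter at 67°N:
f = 2Ω sin φ = 2 × 7.29×10⁻⁵ × sin 67° = 1.34×10⁻⁴ s⁻¹
Component geostrophic relations (x east, y north):
u_g = −(1/(fρ)) ∂P/∂y,  v_g = (1/(fρ)) ∂P/∂x
u_g = −(−0.95×10⁻³)/(1.34×10⁻⁴ × 1.03) = 6.87 m/s;  v_g = (1.7×10⁻³)/(1.34×10⁻⁴ × 1.03) = 12.3 m/s
|V_g| = √(u_g² + v_g²) = 14.1 m/s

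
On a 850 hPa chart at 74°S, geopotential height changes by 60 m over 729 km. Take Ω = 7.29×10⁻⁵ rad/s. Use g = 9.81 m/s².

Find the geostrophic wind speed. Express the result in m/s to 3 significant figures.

5.76 m/s

Coriolis parameter at 74°S:
f = 2Ω sin φ = 2 × 7.29×10⁻⁵ × sin 74° = 1.40×10⁻⁴ s⁻¹
Height gradient: |∂Z/∂n| = 60 m / 729000 m = 8.23×10⁻⁵
On a pressure surface, geostrophic balance gives V_g = (g/f)|∂Z/∂n|:
V_g = 9.81 × 8.23×10⁻⁵ / 1.40×10⁻⁴ = 5.76 m/s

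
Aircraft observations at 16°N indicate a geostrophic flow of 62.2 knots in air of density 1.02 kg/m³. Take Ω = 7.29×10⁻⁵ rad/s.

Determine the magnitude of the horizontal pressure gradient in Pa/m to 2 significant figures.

1.3×10⁻³ Pa/m

Coriolis parameter at 16°N:
f = 2Ω sin φ = 2 × 7.29×10⁻⁵ × sin 16° = 4.02×10⁻⁵ s⁻¹
Wind speed in SI: 62.2 knots = 32.0 m/s
Geostrophic balance rearranged: |∂P/∂n| = f ρ V_g
|∂P/∂n| = 4.02×10⁻⁵ × 1.02 × 32.0 = 1.31×10⁻³ Pa/m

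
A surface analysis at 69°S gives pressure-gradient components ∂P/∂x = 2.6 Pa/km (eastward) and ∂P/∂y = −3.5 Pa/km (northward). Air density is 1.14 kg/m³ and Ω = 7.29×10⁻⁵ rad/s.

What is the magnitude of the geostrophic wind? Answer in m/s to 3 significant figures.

Coriolis parameter at 69°S:
f = 2Ω sin φ = 2 × 7.29×10⁻⁵ × sin 69° = 1.36×10⁻⁴ s⁻¹
In the Southern Hemisphere f is negative: f = −1.36×10⁻⁴ s⁻¹.
Component geostrophic relations (x east, y north):
u_g = −(1/(fρ)) ∂P/∂y,  v_g = (1/(fρ)) ∂P/∂x
u_g = −(−3.5×10⁻³)/(−1.36×10⁻⁴ × 1.14) = −22.6 m/s;  v_g = (2.6×10⁻³)/(−1.36×10⁻⁴ × 1.14) = −16.8 m/s
|V_g| = √(u_g² + v_g²) = 28.1 m/s

28.1 m/s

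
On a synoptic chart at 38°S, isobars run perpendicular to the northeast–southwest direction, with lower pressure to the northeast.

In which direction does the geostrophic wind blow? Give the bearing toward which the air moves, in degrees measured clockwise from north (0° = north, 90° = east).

315°

The pressure-gradient force points toward the northeast (bearing 045°).
Geostrophic balance: in the Southern Hemisphere the Coriolis force deflects motion to the left, so the geostrophic wind blows 90° to the left of the pressure-gradient force (low pressure on the right).
Rotating 045° by 90° counterclockwise gives 315° — the wind blows toward the northwest.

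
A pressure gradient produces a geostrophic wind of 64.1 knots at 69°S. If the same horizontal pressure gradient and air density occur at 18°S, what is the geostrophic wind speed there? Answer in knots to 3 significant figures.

194 knots

With the same pressure gradient and density, V_g ∝ 1/f ∝ 1/sin φ.
V₂ = V₁ · sin φ₁ / sin φ₂ = 64.1 × sin 69° / sin 18°
V₂ = 64.1 × 0.9336/0.3090 = 194 knots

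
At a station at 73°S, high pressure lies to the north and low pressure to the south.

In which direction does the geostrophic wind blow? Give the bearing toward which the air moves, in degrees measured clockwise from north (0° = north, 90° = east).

The pressure-gradient force points toward the south (bearing 180°).
Geostrophic balance: in the Southern Hemisphere the Coriolis force deflects motion to the left, so the geostrophic wind blows 90° to the left of the pressure-gradient force (low pressure on the right).
Rotating 180° by 90° counterclockwise gives 090° — the wind blows toward the east.

090°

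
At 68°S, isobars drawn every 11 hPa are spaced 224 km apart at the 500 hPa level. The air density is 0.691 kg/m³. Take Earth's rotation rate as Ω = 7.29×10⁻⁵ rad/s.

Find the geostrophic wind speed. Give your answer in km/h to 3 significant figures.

Coriolis parameter at 68°S:
f = 2Ω sin φ = 2 × 7.29×10⁻⁵ × sin 68° = 1.35×10⁻⁴ s⁻¹
Pressure gradient: |∂P/∂n| = 1100 Pa / 224000 m = 4.91×10⁻³ Pa/m
Geostrophic balance (pressure-gradient force = Coriolis force):
V_g = (1/(fρ)) |∂P/∂n| = 4.91×10⁻³ / (1.35×10⁻⁴ × 0.691) = 52.6 m/s
Converting: 52.6 m/s × 3.6 = 189 km/h

189 km/h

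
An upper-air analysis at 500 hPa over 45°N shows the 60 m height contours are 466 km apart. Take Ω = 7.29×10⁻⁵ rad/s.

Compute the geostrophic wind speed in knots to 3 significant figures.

Coriolis parameter at 45°N:
f = 2Ω sin φ = 2 × 7.29×10⁻⁵ × sin 45° = 1.03×10⁻⁴ s⁻¹
Height gradient: |∂Z/∂n| = 60 m / 466000 m = 1.29×10⁻⁴
On a pressure surface, geostrophic balance gives V_g = (g/f)|∂Z/∂n|:
V_g = 9.81 × 1.29×10⁻⁴ / 1.03×10⁻⁴ = 12.3 m/s
Converting: 12.3 m/s × 1.944 = 23.8 knots

23.8 knots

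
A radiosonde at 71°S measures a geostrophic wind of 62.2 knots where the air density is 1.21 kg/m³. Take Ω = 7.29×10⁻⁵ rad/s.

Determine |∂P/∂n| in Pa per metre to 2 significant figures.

5.3×10⁻³ Pa/m

Coriolis parameter at 71°S:
f = 2Ω sin φ = 2 × 7.29×10⁻⁵ × sin 71° = 1.38×10⁻⁴ s⁻¹
Wind speed in SI: 62.2 knots = 32.0 m/s
Geostrophic balance rearranged: |∂P/∂n| = f ρ V_g
|∂P/∂n| = 1.38×10⁻⁴ × 1.21 × 32.0 = 5.34×10⁻³ Pa/m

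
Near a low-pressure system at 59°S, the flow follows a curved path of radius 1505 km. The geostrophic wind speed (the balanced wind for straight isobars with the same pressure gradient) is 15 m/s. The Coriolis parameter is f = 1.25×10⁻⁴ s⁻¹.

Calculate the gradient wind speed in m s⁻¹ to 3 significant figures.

Around a low, centrifugal force acts outward with Coriolis, so pressure-gradient force balances both:
(1/ρ)|∂P/∂n| = fV + V²/R  →  V² + fR·V − fR·V_g = 0
With fR = 1.25×10⁻⁴ × 1505×10³ m = 188 m/s:
V = [−fR + √((fR)² + 4 fR V_g)]/2 = [−188 + √(188² + 4×188×15)]/2 = 14 m/s
Subgeostrophic (V < V_g = 15 m/s), as expected around a low.

14.0 m s⁻¹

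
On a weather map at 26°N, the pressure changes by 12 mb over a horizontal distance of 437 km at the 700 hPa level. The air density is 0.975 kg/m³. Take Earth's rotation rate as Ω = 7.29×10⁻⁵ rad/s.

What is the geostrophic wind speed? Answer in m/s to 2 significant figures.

Coriolis parameter at 26°N:
f = 2Ω sin φ = 2 × 7.29×10⁻⁵ × sin 26° = 6.39×10⁻⁵ s⁻¹
Pressure gradient: |∂P/∂n| = 1200 Pa / 437000 m = 2.75×10⁻³ Pa/m
Geostrophic balance (pressure-gradient force = Coriolis force):
V_g = (1/(fρ)) |∂P/∂n| = 2.75×10⁻³ / (6.39×10⁻⁵ × 0.975) = 44.1 m/s

44 m/s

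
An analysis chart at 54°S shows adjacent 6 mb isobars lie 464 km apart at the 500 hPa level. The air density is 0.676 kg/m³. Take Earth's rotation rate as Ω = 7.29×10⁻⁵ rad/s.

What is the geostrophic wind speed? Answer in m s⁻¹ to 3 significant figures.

16.2 m s⁻¹

Coriolis parameter at 54°S:
f = 2Ω sin φ = 2 × 7.29×10⁻⁵ × sin 54° = 1.18×10⁻⁴ s⁻¹
Pressure gradient: |∂P/∂n| = 600 Pa / 464000 m = 1.29×10⁻³ Pa/m
Geostrophic balance (pressure-gradient force = Coriolis force):
V_g = (1/(fρ)) |∂P/∂n| = 1.29×10⁻³ / (1.18×10⁻⁴ × 0.676) = 16.2 m/s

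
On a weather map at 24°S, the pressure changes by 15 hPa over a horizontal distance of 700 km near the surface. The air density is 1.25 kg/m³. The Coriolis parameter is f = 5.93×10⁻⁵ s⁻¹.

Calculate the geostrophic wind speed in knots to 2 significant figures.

56 knots

Pressure gradient: |∂P/∂n| = 1500 Pa / 700000 m = 2.14×10⁻³ Pa/m
Geostrophic balance (pressure-gradient force = Coriolis force):
V_g = (1/(fρ)) |∂P/∂n| = 2.14×10⁻³ / (5.93×10⁻⁵ × 1.25) = 28.9 m/s
Converting: 28.9 m/s × 1.944 = 56 knots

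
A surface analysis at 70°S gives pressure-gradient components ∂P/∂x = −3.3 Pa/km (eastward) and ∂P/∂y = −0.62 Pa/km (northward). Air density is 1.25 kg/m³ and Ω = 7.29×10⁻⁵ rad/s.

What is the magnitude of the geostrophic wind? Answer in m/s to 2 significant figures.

Coriolis parameter at 70°S:
f = 2Ω sin φ = 2 × 7.29×10⁻⁵ × sin 70° = 1.37×10⁻⁴ s⁻¹
In the Southern Hemisphere f is negative: f = −1.37×10⁻⁴ s⁻¹.
Component geostrophic relations (x east, y north):
u_g = −(1/(fρ)) ∂P/∂y,  v_g = (1/(fρ)) ∂P/∂x
u_g = −(−0.62×10⁻³)/(−1.37×10⁻⁴ × 1.25) = −3.62 m/s;  v_g = (−3.3×10⁻³)/(−1.37×10⁻⁴ × 1.25) = 19.3 m/s
|V_g| = √(u_g² + v_g²) = 19.6 m/s

20 m/s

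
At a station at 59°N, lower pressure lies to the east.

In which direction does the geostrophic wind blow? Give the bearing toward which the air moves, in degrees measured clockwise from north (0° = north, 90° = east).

The pressure-gradient force points toward the east (bearing 090°).
Geostrophic balance: in the Northern Hemisphere the Coriolis force deflects motion to the right, so the geostrophic wind blows 90° to the right of the pressure-gradient force (low pressure on the left).
Rotating 090° by 90° clockwise gives 180° — the wind blows toward the south.

180°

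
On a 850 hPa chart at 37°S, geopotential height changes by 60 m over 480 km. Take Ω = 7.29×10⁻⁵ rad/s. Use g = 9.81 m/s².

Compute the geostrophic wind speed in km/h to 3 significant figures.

50.3 km/h

Coriolis parameter at 37°S:
f = 2Ω sin φ = 2 × 7.29×10⁻⁵ × sin 37° = 8.77×10⁻⁵ s⁻¹
Height gradient: |∂Z/∂n| = 60 m / 480000 m = 1.25×10⁻⁴
On a pressure surface, geostrophic balance gives V_g = (g/f)|∂Z/∂n|:
V_g = 9.81 × 1.25×10⁻⁴ / 8.77×10⁻⁵ = 14.0 m/s
Converting: 14.0 m/s × 3.6 = 50.3 km/h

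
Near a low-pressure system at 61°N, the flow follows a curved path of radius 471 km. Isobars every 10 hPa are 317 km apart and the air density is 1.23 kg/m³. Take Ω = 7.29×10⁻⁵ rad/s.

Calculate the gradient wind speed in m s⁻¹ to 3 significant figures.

Coriolis parameter at 61°N:
f = 2Ω sin φ = 2 × 7.29×10⁻⁵ × sin 61° = 1.28×10⁻⁴ s⁻¹
Pressure gradient: |∂P/∂n| = 1000 Pa / 317000 m = 3.15×10⁻³ Pa/m
Geostrophic speed: V_g = |∂P/∂n|/(fρ) = 3.15×10⁻³/(1.28×10⁻⁴ × 1.23) = 20.1 m/s
Around a low, centrifugal force acts outward with Coriolis, so pressure-gradient force balances both:
(1/ρ)|∂P/∂n| = fV + V²/R  →  V² + fR·V − fR·V_g = 0
With fR = 1.28×10⁻⁴ × 471×10³ m = 60.1 m/s:
V = [−fR + √((fR)² + 4 fR V_g)]/2 = [−60.1 + √(60.1² + 4×60.1×20.1)]/2 = 15.9 m/s
Subgeostrophic (V < V_g = 20.1 m/s), as expected around a low.

15.9 m s⁻¹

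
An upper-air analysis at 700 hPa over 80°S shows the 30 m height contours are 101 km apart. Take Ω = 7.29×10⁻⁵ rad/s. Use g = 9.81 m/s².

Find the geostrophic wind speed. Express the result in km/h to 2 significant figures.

73 km/h

Coriolis parameter at 80°S:
f = 2Ω sin φ = 2 × 7.29×10⁻⁵ × sin 80° = 1.44×10⁻⁴ s⁻¹
Height gradient: |∂Z/∂n| = 30 m / 101000 m = 2.97×10⁻⁴
On a pressure surface, geostrophic balance gives V_g = (g/f)|∂Z/∂n|:
V_g = 9.81 × 2.97×10⁻⁴ / 1.44×10⁻⁴ = 20.3 m/s
Converting: 20.3 m/s × 3.6 = 73 km/h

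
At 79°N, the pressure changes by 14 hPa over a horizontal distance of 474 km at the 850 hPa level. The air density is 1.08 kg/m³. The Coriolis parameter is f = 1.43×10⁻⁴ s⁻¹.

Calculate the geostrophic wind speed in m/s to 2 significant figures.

19 m/s

Pressure gradient: |∂P/∂n| = 1400 Pa / 474000 m = 2.95×10⁻³ Pa/m
Geostrophic balance (pressure-gradient force = Coriolis force):
V_g = (1/(fρ)) |∂P/∂n| = 2.95×10⁻³ / (1.43×10⁻⁴ × 1.08) = 19.1 m/s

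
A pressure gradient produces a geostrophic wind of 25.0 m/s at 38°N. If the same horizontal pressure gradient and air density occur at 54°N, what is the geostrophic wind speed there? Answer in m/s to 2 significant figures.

19 m/s

With the same pressure gradient and density, V_g ∝ 1/f ∝ 1/sin φ.
V₂ = V₁ · sin φ₁ / sin φ₂ = 25.0 × sin 38° / sin 54°
V₂ = 25.0 × 0.6157/0.8090 = 19 m/s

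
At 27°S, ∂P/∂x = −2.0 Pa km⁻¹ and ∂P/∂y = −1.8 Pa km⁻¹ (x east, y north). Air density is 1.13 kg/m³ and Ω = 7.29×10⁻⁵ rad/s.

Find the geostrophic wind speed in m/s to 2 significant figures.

Coriolis parameter at 27°S:
f = 2Ω sin φ = 2 × 7.29×10⁻⁵ × sin 27° = 6.62×10⁻⁵ s⁻¹
In the Southern Hemisphere f is negative: f = −6.62×10⁻⁵ s⁻¹.
Component geostrophic relations (x east, y north):
u_g = −(1/(fρ)) ∂P/∂y,  v_g = (1/(fρ)) ∂P/∂x
u_g = −(−1.8×10⁻³)/(−6.62×10⁻⁵ × 1.13) = −24.1 m/s;  v_g = (−2.0×10⁻³)/(−6.62×10⁻⁵ × 1.13) = 26.7 m/s
|V_g| = √(u_g² + v_g²) = 36.0 m/s

36 m/s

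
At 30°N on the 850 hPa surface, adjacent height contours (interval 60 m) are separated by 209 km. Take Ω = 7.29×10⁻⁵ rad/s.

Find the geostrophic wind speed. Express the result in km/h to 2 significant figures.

Coriolis parameter at 30°N:
f = 2Ω sin φ = 2 × 7.29×10⁻⁵ × sin 30° = 7.29×10⁻⁵ s⁻¹
Height gradient: |∂Z/∂n| = 60 m / 209000 m = 2.87×10⁻⁴
On a pressure surface, geostrophic balance gives V_g = (g/f)|∂Z/∂n|:
V_g = 9.81 × 2.87×10⁻⁴ / 7.29×10⁻⁵ = 38.6 m/s
Converting: 38.6 m/s × 3.6 = 140 km/h

140 km/h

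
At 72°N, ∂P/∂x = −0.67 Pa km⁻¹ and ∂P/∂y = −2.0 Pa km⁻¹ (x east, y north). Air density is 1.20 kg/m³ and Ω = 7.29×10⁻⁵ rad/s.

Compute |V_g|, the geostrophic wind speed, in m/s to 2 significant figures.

13 m/s

Coriolis parameter at 72°N:
f = 2Ω sin φ = 2 × 7.29×10⁻⁵ × sin 72° = 1.39×10⁻⁴ s⁻¹
Component geostrophic relations (x east, y north):
u_g = −(1/(fρ)) ∂P/∂y,  v_g = (1/(fρ)) ∂P/∂x
u_g = −(−2.0×10⁻³)/(1.39×10⁻⁴ × 1.20) = 12.0 m/s;  v_g = (−0.67×10⁻³)/(1.39×10⁻⁴ × 1.20) = −4.03 m/s
|V_g| = √(u_g² + v_g²) = 12.7 m/s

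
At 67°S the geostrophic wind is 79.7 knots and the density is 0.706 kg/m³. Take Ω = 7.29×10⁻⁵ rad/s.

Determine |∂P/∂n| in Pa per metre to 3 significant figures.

3.88×10⁻³ Pa/m

Coriolis parameter at 67°S:
f = 2Ω sin φ = 2 × 7.29×10⁻⁵ × sin 67° = 1.34×10⁻⁴ s⁻¹
Wind speed in SI: 79.7 knots = 41.0 m/s
Geostrophic balance rearranged: |∂P/∂n| = f ρ V_g
|∂P/∂n| = 1.34×10⁻⁴ × 0.706 × 41.0 = 3.88×10⁻³ Pa/m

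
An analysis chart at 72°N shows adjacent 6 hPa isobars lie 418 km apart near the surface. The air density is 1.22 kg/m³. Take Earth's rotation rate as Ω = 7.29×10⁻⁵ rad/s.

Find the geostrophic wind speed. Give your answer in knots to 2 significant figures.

Coriolis parameter at 72°N:
f = 2Ω sin φ = 2 × 7.29×10⁻⁵ × sin 72° = 1.39×10⁻⁴ s⁻¹
Pressure gradient: |∂P/∂n| = 600 Pa / 418000 m = 1.44×10⁻³ Pa/m
Geostrophic balance (pressure-gradient force = Coriolis force):
V_g = (1/(fρ)) |∂P/∂n| = 1.44×10⁻³ / (1.39×10⁻⁴ × 1.22) = 8.48 m/s
Converting: 8.48 m/s × 1.944 = 16 knots

16 knots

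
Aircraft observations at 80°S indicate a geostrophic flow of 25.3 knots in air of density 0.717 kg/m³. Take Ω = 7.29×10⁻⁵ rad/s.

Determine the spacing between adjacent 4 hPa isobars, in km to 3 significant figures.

Coriolis parameter at 80°S:
f = 2Ω sin φ = 2 × 7.29×10⁻⁵ × sin 80° = 1.44×10⁻⁴ s⁻¹
Wind speed in SI: 25.3 knots = 13.0 m/s
Geostrophic balance rearranged: |∂P/∂n| = f ρ V_g
|∂P/∂n| = 1.44×10⁻⁴ × 0.717 × 13.0 = 1.34×10⁻³ Pa/m
Isobar spacing: Δn = ΔP/|∂P/∂n| = 400 Pa / 1.34×10⁻³ Pa/m = 298520 m ≈ 299 km

299 km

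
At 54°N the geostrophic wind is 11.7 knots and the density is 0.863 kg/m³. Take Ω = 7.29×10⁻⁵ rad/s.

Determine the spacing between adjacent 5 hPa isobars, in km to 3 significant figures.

Coriolis parameter at 54°N:
f = 2Ω sin φ = 2 × 7.29×10⁻⁵ × sin 54° = 1.18×10⁻⁴ s⁻¹
Wind speed in SI: 11.7 knots = 6.02 m/s
Geostrophic balance rearranged: |∂P/∂n| = f ρ V_g
|∂P/∂n| = 1.18×10⁻⁴ × 0.863 × 6.02 = 6.13×10⁻⁴ Pa/m
Isobar spacing: Δn = ΔP/|∂P/∂n| = 500 Pa / 6.13×10⁻⁴ Pa/m = 816056 m ≈ 816 km

816 km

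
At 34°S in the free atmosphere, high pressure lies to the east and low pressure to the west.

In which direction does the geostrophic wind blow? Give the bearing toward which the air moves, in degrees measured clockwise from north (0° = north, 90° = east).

The pressure-gradient force points toward the west (bearing 270°).
Geostrophic balance: in the Southern Hemisphere the Coriolis force deflects motion to the left, so the geostrophic wind blows 90° to the left of the pressure-gradient force (low pressure on the right).
Rotating 270° by 90° counterclockwise gives 180° — the wind blows toward the south.

180°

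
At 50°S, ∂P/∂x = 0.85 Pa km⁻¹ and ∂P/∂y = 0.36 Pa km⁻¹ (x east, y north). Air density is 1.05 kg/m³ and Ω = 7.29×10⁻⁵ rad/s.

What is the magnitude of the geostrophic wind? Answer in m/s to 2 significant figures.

Coriolis parameter at 50°S:
f = 2Ω sin φ = 2 × 7.29×10⁻⁵ × sin 50° = 1.12×10⁻⁴ s⁻¹
In the Southern Hemisphere f is negative: f = −1.12×10⁻⁴ s⁻¹.
Component geostrophic relations (x east, y north):
u_g = −(1/(fρ)) ∂P/∂y,  v_g = (1/(fρ)) ∂P/∂x
u_g = −(0.36×10⁻³)/(−1.12×10⁻⁴ × 1.05) = 3.07 m/s;  v_g = (0.85×10⁻³)/(−1.12×10⁻⁴ × 1.05) = −7.25 m/s
|V_g| = √(u_g² + v_g²) = 7.87 m/s

7.9 m/s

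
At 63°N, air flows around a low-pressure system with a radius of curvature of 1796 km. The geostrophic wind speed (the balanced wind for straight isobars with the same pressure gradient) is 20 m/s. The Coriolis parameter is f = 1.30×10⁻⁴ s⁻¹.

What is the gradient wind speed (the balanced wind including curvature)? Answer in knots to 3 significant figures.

Around a low, centrifugal force acts outward with Coriolis, so pressure-gradient force balances both:
(1/ρ)|∂P/∂n| = fV + V²/R  →  V² + fR·V − fR·V_g = 0
With fR = 1.30×10⁻⁴ × 1796×10³ m = 233 m/s:
V = [−fR + √((fR)² + 4 fR V_g)]/2 = [−233 + √(233² + 4×233×20)]/2 = 18.5 m/s
Subgeostrophic (V < V_g = 20 m/s), as expected around a low.
Converting: 18.5 m/s × 1.944 = 36.0 knots

36.0 knots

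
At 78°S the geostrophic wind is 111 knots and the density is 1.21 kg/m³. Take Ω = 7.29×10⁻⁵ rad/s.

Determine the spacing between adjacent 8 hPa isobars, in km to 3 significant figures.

81.2 km

Coriolis parameter at 78°S:
f = 2Ω sin φ = 2 × 7.29×10⁻⁵ × sin 78° = 1.43×10⁻⁴ s⁻¹
Wind speed in SI: 111 knots = 57.1 m/s
Geostrophic balance rearranged: |∂P/∂n| = f ρ V_g
|∂P/∂n| = 1.43×10⁻⁴ × 1.21 × 57.1 = 9.85×10⁻³ Pa/m
Isobar spacing: Δn = ΔP/|∂P/∂n| = 800 Pa / 9.85×10⁻³ Pa/m = 81186 m ≈ 81.2 km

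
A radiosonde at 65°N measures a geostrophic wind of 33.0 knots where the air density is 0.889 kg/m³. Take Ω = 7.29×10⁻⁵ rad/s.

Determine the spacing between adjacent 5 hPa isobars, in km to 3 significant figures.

Coriolis parameter at 65°N:
f = 2Ω sin φ = 2 × 7.29×10⁻⁵ × sin 65° = 1.32×10⁻⁴ s⁻¹
Wind speed in SI: 33.0 knots = 17.0 m/s
Geostrophic balance rearranged: |∂P/∂n| = f ρ V_g
|∂P/∂n| = 1.32×10⁻⁴ × 0.889 × 17.0 = 1.99×10⁻³ Pa/m
Isobar spacing: Δn = ΔP/|∂P/∂n| = 500 Pa / 1.99×10⁻³ Pa/m = 250717 m ≈ 251 km

251 km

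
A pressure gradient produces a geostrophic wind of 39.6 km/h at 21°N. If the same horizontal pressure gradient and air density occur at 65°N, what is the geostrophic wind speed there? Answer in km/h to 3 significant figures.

With the same pressure gradient and density, V_g ∝ 1/f ∝ 1/sin φ.
V₂ = V₁ · sin φ₁ / sin φ₂ = 39.6 × sin 21° / sin 65°
V₂ = 39.6 × 0.3584/0.9063 = 15.7 km/h

15.7 km/h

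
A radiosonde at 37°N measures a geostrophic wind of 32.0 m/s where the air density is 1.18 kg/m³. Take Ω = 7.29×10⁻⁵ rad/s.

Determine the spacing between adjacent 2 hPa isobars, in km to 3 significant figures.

Coriolis parameter at 37°N:
f = 2Ω sin φ = 2 × 7.29×10⁻⁵ × sin 37° = 8.77×10⁻⁵ s⁻¹
Geostrophic balance rearranged: |∂P/∂n| = f ρ V_g
|∂P/∂n| = 8.77×10⁻⁵ × 1.18 × 32.0 = 3.31×10⁻³ Pa/m
Isobar spacing: Δn = ΔP/|∂P/∂n| = 200 Pa / 3.31×10⁻³ Pa/m = 60364 m ≈ 60.4 km

60.4 km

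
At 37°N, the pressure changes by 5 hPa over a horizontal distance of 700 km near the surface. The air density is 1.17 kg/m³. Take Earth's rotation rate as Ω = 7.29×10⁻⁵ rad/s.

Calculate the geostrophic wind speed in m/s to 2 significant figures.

7.0 m/s

Coriolis parameter at 37°N:
f = 2Ω sin φ = 2 × 7.29×10⁻⁵ × sin 37° = 8.77×10⁻⁵ s⁻¹
Pressure gradient: |∂P/∂n| = 500 Pa / 700000 m = 7.14×10⁻⁴ Pa/m
Geostrophic balance (pressure-gradient force = Coriolis force):
V_g = (1/(fρ)) |∂P/∂n| = 7.14×10⁻⁴ / (8.77×10⁻⁵ × 1.17) = 6.96 m/s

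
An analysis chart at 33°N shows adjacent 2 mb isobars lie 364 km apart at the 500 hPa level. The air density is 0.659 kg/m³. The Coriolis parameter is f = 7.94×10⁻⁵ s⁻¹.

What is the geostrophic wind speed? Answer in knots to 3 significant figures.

Pressure gradient: |∂P/∂n| = 200 Pa / 364000 m = 5.49×10⁻⁴ Pa/m
Geostrophic balance (pressure-gradient force = Coriolis force):
V_g = (1/(fρ)) |∂P/∂n| = 5.49×10⁻⁴ / (7.94×10⁻⁵ × 0.659) = 10.5 m/s
Converting: 10.5 m/s × 1.944 = 20.4 knots

20.4 knots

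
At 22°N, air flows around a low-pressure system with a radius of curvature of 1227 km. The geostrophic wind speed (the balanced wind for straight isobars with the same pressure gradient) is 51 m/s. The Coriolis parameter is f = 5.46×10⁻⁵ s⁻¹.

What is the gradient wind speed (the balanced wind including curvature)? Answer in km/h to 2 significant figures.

120 km/h

Around a low, centrifugal force acts outward with Coriolis, so pressure-gradient force balances both:
(1/ρ)|∂P/∂n| = fV + V²/R  →  V² + fR·V − fR·V_g = 0
With fR = 5.46×10⁻⁵ × 1227×10³ m = 67.0 m/s:
V = [−fR + √((fR)² + 4 fR V_g)]/2 = [−67.0 + √(67.0² + 4×67.0×51)]/2 = 33.9 m/s
Subgeostrophic (V < V_g = 51 m/s), as expected around a low.
Converting: 33.9 m/s × 3.6 = 120 km/h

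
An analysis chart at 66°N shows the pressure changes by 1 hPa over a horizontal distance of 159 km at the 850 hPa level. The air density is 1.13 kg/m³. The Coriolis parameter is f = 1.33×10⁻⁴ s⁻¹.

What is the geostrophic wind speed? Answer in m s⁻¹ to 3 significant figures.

4.18 m s⁻¹

Pressure gradient: |∂P/∂n| = 100 Pa / 159000 m = 6.29×10⁻⁴ Pa/m
Geostrophic balance (pressure-gradient force = Coriolis force):
V_g = (1/(fρ)) |∂P/∂n| = 6.29×10⁻⁴ / (1.33×10⁻⁴ × 1.13) = 4.18 m/s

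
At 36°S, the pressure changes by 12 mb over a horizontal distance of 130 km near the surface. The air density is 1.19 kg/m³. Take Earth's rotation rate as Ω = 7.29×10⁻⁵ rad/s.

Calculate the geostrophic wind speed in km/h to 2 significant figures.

Coriolis parameter at 36°S:
f = 2Ω sin φ = 2 × 7.29×10⁻⁵ × sin 36° = 8.57×10⁻⁵ s⁻¹
Pressure gradient: |∂P/∂n| = 1200 Pa / 130000 m = 9.23×10⁻³ Pa/m
Geostrophic balance (pressure-gradient force = Coriolis force):
V_g = (1/(fρ)) |∂P/∂n| = 9.23×10⁻³ / (8.57×10⁻⁵ × 1.19) = 90.5 m/s
Converting: 90.5 m/s × 3.6 = 330 km/h

330 km/h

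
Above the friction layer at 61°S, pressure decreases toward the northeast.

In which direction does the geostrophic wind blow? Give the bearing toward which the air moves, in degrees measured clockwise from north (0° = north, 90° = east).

315°

The pressure-gradient force points toward the northeast (bearing 045°).
Geostrophic balance: in the Southern Hemisphere the Coriolis force deflects motion to the left, so the geostrophic wind blows 90° to the left of the pressure-gradient force (low pressure on the right).
Rotating 045° by 90° counterclockwise gives 315° — the wind blows toward the northwest.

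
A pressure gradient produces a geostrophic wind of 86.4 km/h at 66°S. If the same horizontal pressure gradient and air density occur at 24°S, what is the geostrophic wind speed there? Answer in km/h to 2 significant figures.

With the same pressure gradient and density, V_g ∝ 1/f ∝ 1/sin φ.
V₂ = V₁ · sin φ₁ / sin φ₂ = 86.4 × sin 66° / sin 24°
V₂ = 86.4 × 0.9135/0.4067 = 190 km/h

190 km/h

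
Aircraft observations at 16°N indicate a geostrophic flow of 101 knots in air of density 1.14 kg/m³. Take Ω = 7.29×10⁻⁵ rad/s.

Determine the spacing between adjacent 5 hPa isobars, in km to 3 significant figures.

Coriolis parameter at 16°N:
f = 2Ω sin φ = 2 × 7.29×10⁻⁵ × sin 16° = 4.02×10⁻⁵ s⁻¹
Wind speed in SI: 101 knots = 52.0 m/s
Geostrophic balance rearranged: |∂P/∂n| = f ρ V_g
|∂P/∂n| = 4.02×10⁻⁵ × 1.14 × 52.0 = 2.38×10⁻³ Pa/m
Isobar spacing: Δn = ΔP/|∂P/∂n| = 500 Pa / 2.38×10⁻³ Pa/m = 210044 m ≈ 210 km

210 km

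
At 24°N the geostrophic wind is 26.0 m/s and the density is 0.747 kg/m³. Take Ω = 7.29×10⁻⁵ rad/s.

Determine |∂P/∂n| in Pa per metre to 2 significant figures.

1.2×10⁻³ Pa/m

Coriolis parameter at 24°N:
f = 2Ω sin φ = 2 × 7.29×10⁻⁵ × sin 24° = 5.93×10⁻⁵ s⁻¹
Geostrophic balance rearranged: |∂P/∂n| = f ρ V_g
|∂P/∂n| = 5.93×10⁻⁵ × 0.747 × 26.0 = 1.15×10⁻³ Pa/m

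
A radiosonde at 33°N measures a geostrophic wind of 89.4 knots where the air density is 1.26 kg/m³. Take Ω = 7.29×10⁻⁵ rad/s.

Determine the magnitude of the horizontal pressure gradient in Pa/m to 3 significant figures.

Coriolis parameter at 33°N:
f = 2Ω sin φ = 2 × 7.29×10⁻⁵ × sin 33° = 7.94×10⁻⁵ s⁻¹
Wind speed in SI: 89.4 knots = 46.0 m/s
Geostrophic balance rearranged: |∂P/∂n| = f ρ V_g
|∂P/∂n| = 7.94×10⁻⁵ × 1.26 × 46.0 = 4.60×10⁻³ Pa/m

4.60×10⁻³ Pa/m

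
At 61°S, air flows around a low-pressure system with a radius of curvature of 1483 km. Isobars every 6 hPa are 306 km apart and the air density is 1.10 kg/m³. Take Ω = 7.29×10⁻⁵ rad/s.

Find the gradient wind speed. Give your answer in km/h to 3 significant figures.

47.1 km/h

Coriolis parameter at 61°S:
f = 2Ω sin φ = 2 × 7.29×10⁻⁵ × sin 61° = 1.28×10⁻⁴ s⁻¹
Pressure gradient: |∂P/∂n| = 600 Pa / 306000 m = 1.96×10⁻³ Pa/m
Geostrophic speed: V_g = |∂P/∂n|/(fρ) = 1.96×10⁻³/(1.28×10⁻⁴ × 1.10) = 14.0 m/s
Around a low, centrifugal force acts outward with Coriolis, so pressure-gradient force balances both:
(1/ρ)|∂P/∂n| = fV + V²/R  →  V² + fR·V − fR·V_g = 0
With fR = 1.28×10⁻⁴ × 1483×10³ m = 189 m/s:
V = [−fR + √((fR)² + 4 fR V_g)]/2 = [−189 + √(189² + 4×189×14)]/2 = 13.1 m/s
Subgeostrophic (V < V_g = 14 m/s), as expected around a low.
Converting: 13.1 m/s × 3.6 = 47.1 km/h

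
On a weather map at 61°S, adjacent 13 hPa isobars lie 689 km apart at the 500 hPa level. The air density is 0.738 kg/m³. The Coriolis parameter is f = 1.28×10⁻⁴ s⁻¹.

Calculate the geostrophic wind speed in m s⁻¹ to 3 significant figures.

20.0 m s⁻¹

Pressure gradient: |∂P/∂n| = 1300 Pa / 689000 m = 1.89×10⁻³ Pa/m
Geostrophic balance (pressure-gradient force = Coriolis force):
V_g = (1/(fρ)) |∂P/∂n| = 1.89×10⁻³ / (1.28×10⁻⁴ × 0.738) = 20.0 m/s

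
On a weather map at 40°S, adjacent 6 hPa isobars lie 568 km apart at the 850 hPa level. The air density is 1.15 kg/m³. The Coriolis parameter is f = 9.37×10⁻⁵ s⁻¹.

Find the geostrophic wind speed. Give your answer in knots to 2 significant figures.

Pressure gradient: |∂P/∂n| = 600 Pa / 568000 m = 1.06×10⁻³ Pa/m
Geostrophic balance (pressure-gradient force = Coriolis force):
V_g = (1/(fρ)) |∂P/∂n| = 1.06×10⁻³ / (9.37×10⁻⁵ × 1.15) = 9.80 m/s
Converting: 9.80 m/s × 1.944 = 19 knots

19 knots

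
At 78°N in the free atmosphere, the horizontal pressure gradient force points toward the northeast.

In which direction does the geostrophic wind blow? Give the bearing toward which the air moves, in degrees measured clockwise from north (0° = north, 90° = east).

The pressure-gradient force points toward the northeast (bearing 045°).
Geostrophic balance: in the Northern Hemisphere the Coriolis force deflects motion to the right, so the geostrophic wind blows 90° to the right of the pressure-gradient force (low pressure on the left).
Rotating 045° by 90° clockwise gives 135° — the wind blows toward the southeast.

135°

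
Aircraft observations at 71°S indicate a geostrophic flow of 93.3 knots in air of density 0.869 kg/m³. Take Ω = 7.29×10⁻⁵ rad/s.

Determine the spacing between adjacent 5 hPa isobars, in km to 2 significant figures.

Coriolis parameter at 71°S:
f = 2Ω sin φ = 2 × 7.29×10⁻⁵ × sin 71° = 1.38×10⁻⁴ s⁻¹
Wind speed in SI: 93.3 knots = 48.0 m/s
Geostrophic balance rearranged: |∂P/∂n| = f ρ V_g
|∂P/∂n| = 1.38×10⁻⁴ × 0.869 × 48.0 = 5.75×10⁻³ Pa/m
Isobar spacing: Δn = ΔP/|∂P/∂n| = 500 Pa / 5.75×10⁻³ Pa/m = 86957 m ≈ 87 km

87 km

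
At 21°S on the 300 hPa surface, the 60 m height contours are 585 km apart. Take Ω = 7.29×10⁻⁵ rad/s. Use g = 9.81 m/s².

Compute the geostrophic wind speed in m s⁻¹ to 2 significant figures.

Coriolis parameter at 21°S:
f = 2Ω sin φ = 2 × 7.29×10⁻⁵ × sin 21° = 5.23×10⁻⁵ s⁻¹
Height gradient: |∂Z/∂n| = 60 m / 585000 m = 1.03×10⁻⁴
On a pressure surface, geostrophic balance gives V_g = (g/f)|∂Z/∂n|:
V_g = 9.81 × 1.03×10⁻⁴ / 5.23×10⁻⁵ = 19.3 m/s

19 m s⁻¹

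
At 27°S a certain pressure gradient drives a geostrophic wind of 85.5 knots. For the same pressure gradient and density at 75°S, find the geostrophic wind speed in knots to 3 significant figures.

40.2 knots

With the same pressure gradient and density, V_g ∝ 1/f ∝ 1/sin φ.
V₂ = V₁ · sin φ₁ / sin φ₂ = 85.5 × sin 27° / sin 75°
V₂ = 85.5 × 0.4540/0.9659 = 40.2 knots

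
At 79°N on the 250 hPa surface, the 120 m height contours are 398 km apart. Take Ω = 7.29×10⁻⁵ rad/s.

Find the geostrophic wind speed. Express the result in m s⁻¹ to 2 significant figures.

21 m s⁻¹

Coriolis parameter at 79°N:
f = 2Ω sin φ = 2 × 7.29×10⁻⁵ × sin 79° = 1.43×10⁻⁴ s⁻¹
Height gradient: |∂Z/∂n| = 120 m / 398000 m = 3.02×10⁻⁴
On a pressure surface, geostrophic balance gives V_g = (g/f)|∂Z/∂n|:
V_g = 9.81 × 3.02×10⁻⁴ / 1.43×10⁻⁴ = 20.7 m/s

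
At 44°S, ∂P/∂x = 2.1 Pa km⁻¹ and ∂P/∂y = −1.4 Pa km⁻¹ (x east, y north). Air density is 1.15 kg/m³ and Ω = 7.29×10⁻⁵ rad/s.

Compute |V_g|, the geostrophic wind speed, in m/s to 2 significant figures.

22 m/s

Coriolis parameter at 44°S:
f = 2Ω sin φ = 2 × 7.29×10⁻⁵ × sin 44° = 1.01×10⁻⁴ s⁻¹
In the Southern Hemisphere f is negative: f = −1.01×10⁻⁴ s⁻¹.
Component geostrophic relations (x east, y north):
u_g = −(1/(fρ)) ∂P/∂y,  v_g = (1/(fρ)) ∂P/∂x
u_g = −(−1.4×10⁻³)/(−1.01×10⁻⁴ × 1.15) = −12.0 m/s;  v_g = (2.1×10⁻³)/(−1.01×10⁻⁴ × 1.15) = −18.0 m/s
|V_g| = √(u_g² + v_g²) = 21.7 m/s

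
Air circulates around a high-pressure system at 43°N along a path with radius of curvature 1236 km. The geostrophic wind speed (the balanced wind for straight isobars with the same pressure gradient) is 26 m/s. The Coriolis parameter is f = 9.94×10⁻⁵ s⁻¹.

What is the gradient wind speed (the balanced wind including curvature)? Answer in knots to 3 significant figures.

Around a high, pressure-gradient force acts outward with centrifugal, so Coriolis balances both:
fV = (1/ρ)|∂P/∂n| + V²/R  →  V² − fR·V + fR·V_g = 0
With fR = 9.94×10⁻⁵ × 1236×10³ m = 123 m/s:
V = [fR − √((fR)² − 4 fR V_g)]/2 = [123 − √(123² − 4×123×26)]/2 = 37.4 m/s
Supergeostrophic (V > V_g = 26 m/s), as expected around a high.
Converting: 37.4 m/s × 1.944 = 72.6 knots

72.6 knots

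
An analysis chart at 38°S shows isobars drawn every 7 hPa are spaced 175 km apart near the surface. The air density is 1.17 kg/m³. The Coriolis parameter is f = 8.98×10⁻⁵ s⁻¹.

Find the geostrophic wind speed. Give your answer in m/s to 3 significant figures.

38.1 m/s

Pressure gradient: |∂P/∂n| = 700 Pa / 175000 m = 4.00×10⁻³ Pa/m
Geostrophic balance (pressure-gradient force = Coriolis force):
V_g = (1/(fρ)) |∂P/∂n| = 4.00×10⁻³ / (8.98×10⁻⁵ × 1.17) = 38.1 m/s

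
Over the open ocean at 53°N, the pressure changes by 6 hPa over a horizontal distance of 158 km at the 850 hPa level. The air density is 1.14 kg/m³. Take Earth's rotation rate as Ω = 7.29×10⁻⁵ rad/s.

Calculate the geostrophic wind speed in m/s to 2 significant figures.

Coriolis parameter at 53°N:
f = 2Ω sin φ = 2 × 7.29×10⁻⁵ × sin 53° = 1.16×10⁻⁴ s⁻¹
Pressure gradient: |∂P/∂n| = 600 Pa / 158000 m = 3.80×10⁻³ Pa/m
Geostrophic balance (pressure-gradient force = Coriolis force):
V_g = (1/(fρ)) |∂P/∂n| = 3.80×10⁻³ / (1.16×10⁻⁴ × 1.14) = 28.6 m/s

29 m/s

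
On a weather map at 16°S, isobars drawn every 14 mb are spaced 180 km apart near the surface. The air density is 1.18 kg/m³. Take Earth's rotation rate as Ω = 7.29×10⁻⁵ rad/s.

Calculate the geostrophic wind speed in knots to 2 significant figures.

Coriolis parameter at 16°S:
f = 2Ω sin φ = 2 × 7.29×10⁻⁵ × sin 16° = 4.02×10⁻⁵ s⁻¹
Pressure gradient: |∂P/∂n| = 1400 Pa / 180000 m = 7.78×10⁻³ Pa/m
Geostrophic balance (pressure-gradient force = Coriolis force):
V_g = (1/(fρ)) |∂P/∂n| = 7.78×10⁻³ / (4.02×10⁻⁵ × 1.18) = 164 m/s
Converting: 164 m/s × 1.944 = 320 knots

320 knots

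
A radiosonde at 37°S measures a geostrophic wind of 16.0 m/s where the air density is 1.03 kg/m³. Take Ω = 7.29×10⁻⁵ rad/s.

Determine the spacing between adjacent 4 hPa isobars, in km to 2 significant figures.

Coriolis parameter at 37°S:
f = 2Ω sin φ = 2 × 7.29×10⁻⁵ × sin 37° = 8.77×10⁻⁵ s⁻¹
Geostrophic balance rearranged: |∂P/∂n| = f ρ V_g
|∂P/∂n| = 8.77×10⁻⁵ × 1.03 × 16.0 = 1.45×10⁻³ Pa/m
Isobar spacing: Δn = ΔP/|∂P/∂n| = 400 Pa / 1.45×10⁻³ Pa/m = 276619 m ≈ 280 km

280 km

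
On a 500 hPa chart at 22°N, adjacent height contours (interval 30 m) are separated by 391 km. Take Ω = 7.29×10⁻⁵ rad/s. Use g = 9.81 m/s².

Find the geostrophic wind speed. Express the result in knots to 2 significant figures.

27 knots

Coriolis parameter at 22°N:
f = 2Ω sin φ = 2 × 7.29×10⁻⁵ × sin 22° = 5.46×10⁻⁵ s⁻¹
Height gradient: |∂Z/∂n| = 30 m / 391000 m = 7.67×10⁻⁵
On a pressure surface, geostrophic balance gives V_g = (g/f)|∂Z/∂n|:
V_g = 9.81 × 7.67×10⁻⁵ / 5.46×10⁻⁵ = 13.8 m/s
Converting: 13.8 m/s × 1.944 = 27 knots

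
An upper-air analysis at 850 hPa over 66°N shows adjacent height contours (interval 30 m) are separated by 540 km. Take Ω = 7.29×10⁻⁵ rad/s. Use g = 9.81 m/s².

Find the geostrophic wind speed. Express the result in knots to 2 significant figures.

8.0 knots

Coriolis parameter at 66°N:
f = 2Ω sin φ = 2 × 7.29×10⁻⁵ × sin 66° = 1.33×10⁻⁴ s⁻¹
Height gradient: |∂Z/∂n| = 30 m / 540000 m = 5.56×10⁻⁵
On a pressure surface, geostrophic balance gives V_g = (g/f)|∂Z/∂n|:
V_g = 9.81 × 5.56×10⁻⁵ / 1.33×10⁻⁴ = 4.09 m/s
Converting: 4.09 m/s × 1.944 = 8.0 knots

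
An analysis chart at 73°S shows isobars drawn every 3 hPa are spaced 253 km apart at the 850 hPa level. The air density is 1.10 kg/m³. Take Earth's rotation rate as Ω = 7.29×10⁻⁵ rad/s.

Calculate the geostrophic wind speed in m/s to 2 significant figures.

Coriolis parameter at 73°S:
f = 2Ω sin φ = 2 × 7.29×10⁻⁵ × sin 73° = 1.39×10⁻⁴ s⁻¹
Pressure gradient: |∂P/∂n| = 300 Pa / 253000 m = 1.19×10⁻³ Pa/m
Geostrophic balance (pressure-gradient force = Coriolis force):
V_g = (1/(fρ)) |∂P/∂n| = 1.19×10⁻³ / (1.39×10⁻⁴ × 1.10) = 7.73 m/s

7.7 m/s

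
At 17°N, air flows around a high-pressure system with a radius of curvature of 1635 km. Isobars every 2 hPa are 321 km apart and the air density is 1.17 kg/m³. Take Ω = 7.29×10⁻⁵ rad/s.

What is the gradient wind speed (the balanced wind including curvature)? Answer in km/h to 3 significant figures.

Coriolis parameter at 17°N:
f = 2Ω sin φ = 2 × 7.29×10⁻⁵ × sin 17° = 4.26×10⁻⁵ s⁻¹
Pressure gradient: |∂P/∂n| = 200 Pa / 321000 m = 6.23×10⁻⁴ Pa/m
Geostrophic speed: V_g = |∂P/∂n|/(fρ) = 6.23×10⁻⁴/(4.26×10⁻⁵ × 1.17) = 12.5 m/s
Around a high, pressure-gradient force acts outward with centrifugal, so Coriolis balances both:
fV = (1/ρ)|∂P/∂n| + V²/R  →  V² − fR·V + fR·V_g = 0
With fR = 4.26×10⁻⁵ × 1635×10³ m = 69.7 m/s:
V = [fR − √((fR)² − 4 fR V_g)]/2 = [69.7 − √(69.7² − 4×69.7×12.5)]/2 = 16.3 m/s
Supergeostrophic (V > V_g = 12.5 m/s), as expected around a high.
Converting: 16.3 m/s × 3.6 = 58.7 km/h

58.7 km/h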